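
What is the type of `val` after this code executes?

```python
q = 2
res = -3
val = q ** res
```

int ** negative int returns float

float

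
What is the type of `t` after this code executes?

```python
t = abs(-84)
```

abs() of int returns int

int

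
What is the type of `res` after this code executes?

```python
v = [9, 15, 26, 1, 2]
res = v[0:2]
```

Slicing a list always returns a list

list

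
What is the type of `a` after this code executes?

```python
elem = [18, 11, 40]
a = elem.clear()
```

list.clear() returns None

NoneType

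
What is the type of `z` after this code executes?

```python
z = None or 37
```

'or' with None returns the other value (37, int)

int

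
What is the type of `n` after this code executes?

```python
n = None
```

None has type NoneType

NoneType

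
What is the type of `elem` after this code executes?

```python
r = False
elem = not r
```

'not' always returns bool

bool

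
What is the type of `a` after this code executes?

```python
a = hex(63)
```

hex() returns str representation

str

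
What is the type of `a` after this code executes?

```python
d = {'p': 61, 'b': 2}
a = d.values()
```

.values() returns a dict_values view object

dict_values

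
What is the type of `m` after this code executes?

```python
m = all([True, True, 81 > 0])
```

all() returns bool

bool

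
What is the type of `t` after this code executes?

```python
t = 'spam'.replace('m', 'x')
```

str.replace() returns str

str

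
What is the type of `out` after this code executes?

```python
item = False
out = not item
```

'not' always returns bool

bool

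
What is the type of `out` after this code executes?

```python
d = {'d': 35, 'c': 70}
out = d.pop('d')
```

dict.pop() returns the value (int)

int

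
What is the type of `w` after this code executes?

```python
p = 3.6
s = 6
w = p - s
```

float - int returns float (3.6 - 6 = -2.4)

float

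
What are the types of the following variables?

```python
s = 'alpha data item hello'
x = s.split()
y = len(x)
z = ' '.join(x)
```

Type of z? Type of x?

str.join() returns str; str.split() returns list

str, list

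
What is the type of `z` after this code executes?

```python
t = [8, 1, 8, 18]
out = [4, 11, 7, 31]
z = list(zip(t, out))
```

list(zip(...)) returns a list of tuples

list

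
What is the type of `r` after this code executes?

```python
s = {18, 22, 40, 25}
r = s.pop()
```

Popping from a set of ints returns int

int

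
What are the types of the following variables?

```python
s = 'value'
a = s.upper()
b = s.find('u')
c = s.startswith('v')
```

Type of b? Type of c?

str.find() returns int; str.startswith() returns bool

int, bool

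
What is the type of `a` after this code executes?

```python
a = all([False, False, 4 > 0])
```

all() returns bool

bool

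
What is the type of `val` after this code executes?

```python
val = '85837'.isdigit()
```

str.isdigit() returns bool

bool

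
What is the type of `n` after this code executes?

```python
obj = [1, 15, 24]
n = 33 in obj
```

'in' operator returns bool

bool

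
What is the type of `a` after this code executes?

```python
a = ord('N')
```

ord() returns int (Unicode code point)

int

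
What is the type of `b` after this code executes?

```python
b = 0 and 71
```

'and' returns the first falsy value (0, which is int)

int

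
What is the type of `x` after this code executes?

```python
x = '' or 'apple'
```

'or' returns first truthy value ('apple', which is str)

str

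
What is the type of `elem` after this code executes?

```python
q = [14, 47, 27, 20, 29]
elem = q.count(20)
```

list.count() returns int

int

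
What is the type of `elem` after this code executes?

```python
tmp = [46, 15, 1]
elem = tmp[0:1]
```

Slicing a list always returns a list

list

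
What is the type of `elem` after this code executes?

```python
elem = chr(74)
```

chr() returns str (single character)

str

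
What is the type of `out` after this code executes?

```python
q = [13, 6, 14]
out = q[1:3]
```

Slicing a list always returns a list

list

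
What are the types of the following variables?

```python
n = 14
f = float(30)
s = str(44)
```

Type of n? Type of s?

n is int; s is str

int, str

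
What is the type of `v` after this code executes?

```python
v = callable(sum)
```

callable() returns bool

bool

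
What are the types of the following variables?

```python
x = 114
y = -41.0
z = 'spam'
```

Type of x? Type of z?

x is int; z is str

int, str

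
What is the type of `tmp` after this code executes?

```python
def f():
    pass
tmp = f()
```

A function with no return statement returns None

NoneType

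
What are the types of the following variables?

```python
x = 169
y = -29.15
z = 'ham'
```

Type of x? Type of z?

x is int; z is str

int, str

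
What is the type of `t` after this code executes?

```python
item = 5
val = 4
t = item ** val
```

int ** positive int returns int (5 ** 4 = 625)

int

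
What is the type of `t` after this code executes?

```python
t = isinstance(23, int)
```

isinstance() returns bool

bool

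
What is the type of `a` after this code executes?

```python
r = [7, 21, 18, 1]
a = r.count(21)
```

list.count() returns int

int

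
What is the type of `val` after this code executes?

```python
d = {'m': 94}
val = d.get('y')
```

dict.get() returns None when key 'y' is not found and no default given

NoneType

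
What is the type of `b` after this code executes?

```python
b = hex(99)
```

hex() returns str representation

str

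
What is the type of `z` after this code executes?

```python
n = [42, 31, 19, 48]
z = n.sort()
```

list.sort() returns None (sorts in place)

NoneType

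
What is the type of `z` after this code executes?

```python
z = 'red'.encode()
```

str.encode() returns bytes

bytes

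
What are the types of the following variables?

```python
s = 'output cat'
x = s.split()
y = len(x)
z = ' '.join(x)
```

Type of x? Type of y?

str.split() returns list; len() returns int

list, int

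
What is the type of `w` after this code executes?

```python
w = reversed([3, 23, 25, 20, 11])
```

reversed() on a list returns a list_reverseiterator

list_reverseiterator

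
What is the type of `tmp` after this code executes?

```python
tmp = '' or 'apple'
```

'or' returns first truthy value ('apple', which is str)

str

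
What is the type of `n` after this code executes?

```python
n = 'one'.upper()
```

str.upper() returns str

str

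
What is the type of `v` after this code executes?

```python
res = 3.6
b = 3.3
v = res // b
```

float // float returns float (floor division preserves float type)

float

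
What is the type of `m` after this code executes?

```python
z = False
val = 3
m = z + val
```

bool + int returns int (False is 0, so 0 + 3 = 3)

int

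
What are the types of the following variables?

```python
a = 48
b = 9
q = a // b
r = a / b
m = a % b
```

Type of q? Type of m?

int // int returns int; int % int returns int

int, int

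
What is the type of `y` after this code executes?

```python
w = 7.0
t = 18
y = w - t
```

float - int returns float (7.0 - 18 = -11.0)

float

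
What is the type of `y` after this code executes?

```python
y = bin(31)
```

bin() returns str representation

str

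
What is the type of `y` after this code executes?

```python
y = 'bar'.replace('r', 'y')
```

str.replace() returns str

str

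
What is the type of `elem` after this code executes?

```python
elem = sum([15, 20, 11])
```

sum() of ints returns int

int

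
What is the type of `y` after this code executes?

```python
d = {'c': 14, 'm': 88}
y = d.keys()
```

.keys() returns a dict_keys view object

dict_keys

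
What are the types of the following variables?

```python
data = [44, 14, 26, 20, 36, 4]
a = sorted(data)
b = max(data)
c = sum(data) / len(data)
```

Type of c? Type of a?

int / int returns float; sorted() returns list

float, list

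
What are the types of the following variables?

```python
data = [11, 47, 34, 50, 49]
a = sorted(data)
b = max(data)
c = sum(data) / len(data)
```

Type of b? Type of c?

max of ints returns int; int / int returns float

int, float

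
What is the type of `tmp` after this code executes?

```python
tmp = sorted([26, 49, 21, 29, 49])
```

sorted() always returns list

list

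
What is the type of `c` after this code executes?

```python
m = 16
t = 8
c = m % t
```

int % int returns int (16 % 8 = 0)

int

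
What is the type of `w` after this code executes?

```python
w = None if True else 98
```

Ternary: condition is True, if branch (None) taken → NoneType

NoneType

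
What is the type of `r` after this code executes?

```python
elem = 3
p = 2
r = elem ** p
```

int ** positive int returns int (3 ** 2 = 9)

int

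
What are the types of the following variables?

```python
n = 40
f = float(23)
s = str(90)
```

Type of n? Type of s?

n is int; s is str

int, str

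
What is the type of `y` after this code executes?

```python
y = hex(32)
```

hex() returns str representation

str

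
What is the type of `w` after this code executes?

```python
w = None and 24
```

'and' returns first falsy value (None)

NoneType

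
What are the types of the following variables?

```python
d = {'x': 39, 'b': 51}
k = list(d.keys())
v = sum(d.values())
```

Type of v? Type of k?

sum of int values returns int; list(...) returns list

int, list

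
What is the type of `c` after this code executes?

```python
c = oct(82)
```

oct() returns str representation

str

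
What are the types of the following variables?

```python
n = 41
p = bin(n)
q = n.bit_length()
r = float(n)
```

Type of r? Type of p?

float() returns float; bin() returns str

float, str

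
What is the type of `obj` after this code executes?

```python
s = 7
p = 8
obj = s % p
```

int % int returns int (7 % 8 = 7)

int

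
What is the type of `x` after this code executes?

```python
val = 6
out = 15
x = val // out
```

int // int returns int (6 // 15 = 0)

int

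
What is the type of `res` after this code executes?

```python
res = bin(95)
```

bin() returns str representation

str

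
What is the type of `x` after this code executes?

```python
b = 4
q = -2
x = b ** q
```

int ** negative int returns float

float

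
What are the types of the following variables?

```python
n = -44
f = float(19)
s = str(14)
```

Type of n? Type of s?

n is int; s is str

int, str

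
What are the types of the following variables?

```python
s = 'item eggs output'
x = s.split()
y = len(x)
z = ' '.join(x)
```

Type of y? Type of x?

len() returns int; str.split() returns list

int, list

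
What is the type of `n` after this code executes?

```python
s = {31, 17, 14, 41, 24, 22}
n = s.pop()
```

Popping from a set of ints returns int

int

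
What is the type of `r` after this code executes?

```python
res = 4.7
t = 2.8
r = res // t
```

float // float returns float (floor division preserves float type)

float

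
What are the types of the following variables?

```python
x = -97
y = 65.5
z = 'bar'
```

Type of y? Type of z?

y is float; z is str

float, str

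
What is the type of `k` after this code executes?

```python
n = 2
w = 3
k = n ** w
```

int ** positive int returns int (2 ** 3 = 8)

int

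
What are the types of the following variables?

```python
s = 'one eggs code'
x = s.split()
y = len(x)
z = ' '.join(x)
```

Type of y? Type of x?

len() returns int; str.split() returns list

int, list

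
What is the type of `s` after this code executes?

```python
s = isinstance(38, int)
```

isinstance() returns bool

bool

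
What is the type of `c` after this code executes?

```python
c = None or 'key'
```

'or' with None returns the other value ('key', str)

str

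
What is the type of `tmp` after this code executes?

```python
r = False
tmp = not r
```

'not' always returns bool

bool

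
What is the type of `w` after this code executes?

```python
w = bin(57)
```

bin() returns str representation

str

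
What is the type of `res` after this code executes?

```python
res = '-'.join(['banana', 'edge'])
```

str.join() returns str

str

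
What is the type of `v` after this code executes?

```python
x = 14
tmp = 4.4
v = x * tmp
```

int * float returns float (14 * 4.4 = 61.6)

float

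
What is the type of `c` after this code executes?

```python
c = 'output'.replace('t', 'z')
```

str.replace() returns str

str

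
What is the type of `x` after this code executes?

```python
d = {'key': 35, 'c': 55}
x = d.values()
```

.values() returns a dict_values view object

dict_values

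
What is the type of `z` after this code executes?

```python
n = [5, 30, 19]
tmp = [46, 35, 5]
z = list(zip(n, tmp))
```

list(zip(...)) returns a list of tuples

list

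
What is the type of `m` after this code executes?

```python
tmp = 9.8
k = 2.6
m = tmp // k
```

float // float returns float (floor division preserves float type)

float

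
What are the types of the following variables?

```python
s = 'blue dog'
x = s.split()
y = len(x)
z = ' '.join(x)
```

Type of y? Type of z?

len() returns int; str.join() returns str

int, str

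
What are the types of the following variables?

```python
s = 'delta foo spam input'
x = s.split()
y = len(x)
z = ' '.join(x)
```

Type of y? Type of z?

len() returns int; str.join() returns str

int, str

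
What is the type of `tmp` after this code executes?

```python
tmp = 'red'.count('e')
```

str.count() returns int

int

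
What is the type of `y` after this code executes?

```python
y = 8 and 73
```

'and' returns the last value when all truthy (73, which is int)

int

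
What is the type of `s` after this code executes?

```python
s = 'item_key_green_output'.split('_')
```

str.split() returns list

list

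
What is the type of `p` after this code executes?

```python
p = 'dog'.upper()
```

str.upper() returns str

str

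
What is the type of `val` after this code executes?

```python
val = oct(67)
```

oct() returns str representation

str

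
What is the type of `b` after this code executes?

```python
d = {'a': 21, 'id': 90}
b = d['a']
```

Accessing dict[str, int] with key 'a' returns int value 21

int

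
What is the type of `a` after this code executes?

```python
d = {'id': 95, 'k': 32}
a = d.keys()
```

.keys() returns a dict_keys view object

dict_keys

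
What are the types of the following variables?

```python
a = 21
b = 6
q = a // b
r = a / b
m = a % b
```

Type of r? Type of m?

int / int returns float; int % int returns int

float, int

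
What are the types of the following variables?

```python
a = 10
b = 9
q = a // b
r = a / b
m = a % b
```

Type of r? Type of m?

int / int returns float; int % int returns int

float, int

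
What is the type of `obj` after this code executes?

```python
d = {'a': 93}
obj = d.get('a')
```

dict.get() returns the value (int) when key is found

int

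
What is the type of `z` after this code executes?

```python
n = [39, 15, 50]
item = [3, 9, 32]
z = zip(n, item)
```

zip() returns a zip iterator object

zip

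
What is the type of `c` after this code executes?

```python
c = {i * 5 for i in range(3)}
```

A set comprehension {expr for x in iterable} produces a set

set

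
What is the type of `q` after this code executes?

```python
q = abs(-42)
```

abs() of int returns int

int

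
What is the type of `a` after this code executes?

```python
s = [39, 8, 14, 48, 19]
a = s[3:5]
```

Slicing a list always returns a list

list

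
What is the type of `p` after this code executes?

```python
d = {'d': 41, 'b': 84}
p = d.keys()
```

.keys() returns a dict_keys view object

dict_keys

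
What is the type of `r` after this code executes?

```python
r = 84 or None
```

'or' returns first truthy value (84, int)

int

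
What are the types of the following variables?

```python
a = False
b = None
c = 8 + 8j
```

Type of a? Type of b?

a is bool; b is NoneType

bool, NoneType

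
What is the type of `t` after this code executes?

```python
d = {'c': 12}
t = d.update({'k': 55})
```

dict.update() returns None

NoneType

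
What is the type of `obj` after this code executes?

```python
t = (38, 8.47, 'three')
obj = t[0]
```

Index 0 of tuple is 38 which is int

int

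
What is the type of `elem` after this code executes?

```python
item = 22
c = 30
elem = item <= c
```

Comparison operators return bool

bool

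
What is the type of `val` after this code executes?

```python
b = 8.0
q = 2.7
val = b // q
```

float // float returns float (floor division preserves float type)

float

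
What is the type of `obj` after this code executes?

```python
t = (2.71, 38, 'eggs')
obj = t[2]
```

Index 2 of tuple is 'eggs' which is str

str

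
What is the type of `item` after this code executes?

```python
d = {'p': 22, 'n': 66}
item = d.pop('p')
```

dict.pop() returns the value (int)

int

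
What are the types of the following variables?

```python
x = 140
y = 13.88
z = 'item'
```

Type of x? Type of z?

x is int; z is str

int, str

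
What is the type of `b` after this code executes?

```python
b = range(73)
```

range() returns a range object

range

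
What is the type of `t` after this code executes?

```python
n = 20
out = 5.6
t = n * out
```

int * float returns float (20 * 5.6 = 112.0)

float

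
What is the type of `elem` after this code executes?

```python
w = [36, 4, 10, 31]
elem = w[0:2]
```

Slicing a list always returns a list

list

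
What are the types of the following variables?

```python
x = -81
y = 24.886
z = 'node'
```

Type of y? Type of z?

y is float; z is str

float, str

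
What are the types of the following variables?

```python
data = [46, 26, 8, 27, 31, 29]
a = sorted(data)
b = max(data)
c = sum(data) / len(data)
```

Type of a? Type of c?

sorted() returns list; int / int returns float

list, float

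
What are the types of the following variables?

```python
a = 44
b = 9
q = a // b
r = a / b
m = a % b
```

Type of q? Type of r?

int // int returns int; int / int returns float

int, float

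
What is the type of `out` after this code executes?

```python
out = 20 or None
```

'or' returns first truthy value (20, int)

int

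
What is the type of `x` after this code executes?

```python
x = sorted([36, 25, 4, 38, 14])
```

sorted() always returns list

list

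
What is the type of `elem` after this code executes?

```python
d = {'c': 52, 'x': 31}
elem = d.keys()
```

.keys() returns a dict_keys view object

dict_keys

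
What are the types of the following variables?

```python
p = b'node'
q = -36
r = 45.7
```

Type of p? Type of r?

p is bytes; r is float

bytes, float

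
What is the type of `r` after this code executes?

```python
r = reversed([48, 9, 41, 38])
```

reversed() on a list returns a list_reverseiterator

list_reverseiterator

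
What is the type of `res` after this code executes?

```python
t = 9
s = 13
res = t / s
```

int / int always returns float in Python 3 (9 / 13 = 0.692308)

float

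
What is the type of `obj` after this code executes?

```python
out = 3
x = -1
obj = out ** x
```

int ** negative int returns float

float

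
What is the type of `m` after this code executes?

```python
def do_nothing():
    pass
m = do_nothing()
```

A function with no return statement returns None

NoneType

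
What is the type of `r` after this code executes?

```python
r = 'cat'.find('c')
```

str.find() returns int (index, or -1)

int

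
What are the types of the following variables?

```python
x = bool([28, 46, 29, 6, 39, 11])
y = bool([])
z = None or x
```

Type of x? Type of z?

bool() returns bool; None or <bool> returns the bool

bool, bool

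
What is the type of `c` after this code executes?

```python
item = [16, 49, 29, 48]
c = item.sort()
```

list.sort() returns None (sorts in place)

NoneType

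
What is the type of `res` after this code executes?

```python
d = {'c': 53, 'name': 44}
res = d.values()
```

.values() returns a dict_values view object

dict_values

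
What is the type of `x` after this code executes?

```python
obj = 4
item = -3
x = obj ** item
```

int ** negative int returns float

float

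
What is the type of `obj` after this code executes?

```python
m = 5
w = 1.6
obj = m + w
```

int + float returns float (5 + 1.6 = 6.6)

float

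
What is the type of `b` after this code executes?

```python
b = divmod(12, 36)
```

divmod() returns a tuple (quotient, remainder)

tuple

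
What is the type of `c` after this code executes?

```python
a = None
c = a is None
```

'is' comparison returns bool

bool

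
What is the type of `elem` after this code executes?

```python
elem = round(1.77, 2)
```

round() with ndigits arg returns float

float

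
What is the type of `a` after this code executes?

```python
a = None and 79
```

'and' returns first falsy value (None)

NoneType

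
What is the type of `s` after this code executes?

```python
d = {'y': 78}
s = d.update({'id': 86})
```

dict.update() returns None

NoneType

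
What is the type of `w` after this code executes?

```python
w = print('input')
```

print() returns None

NoneType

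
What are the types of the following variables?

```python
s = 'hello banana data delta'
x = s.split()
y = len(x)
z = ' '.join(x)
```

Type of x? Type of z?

str.split() returns list; str.join() returns str

list, str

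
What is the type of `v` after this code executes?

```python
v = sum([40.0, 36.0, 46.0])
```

sum() of floats returns float

float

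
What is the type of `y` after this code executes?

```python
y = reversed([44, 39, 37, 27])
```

reversed() on a list returns a list_reverseiterator

list_reverseiterator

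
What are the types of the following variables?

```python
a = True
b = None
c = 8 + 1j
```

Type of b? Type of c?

b is NoneType; c is complex

NoneType, complex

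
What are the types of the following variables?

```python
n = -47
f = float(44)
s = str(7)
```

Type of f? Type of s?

f is float; s is str

float, str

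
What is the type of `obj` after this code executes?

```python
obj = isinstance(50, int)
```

isinstance() returns bool

bool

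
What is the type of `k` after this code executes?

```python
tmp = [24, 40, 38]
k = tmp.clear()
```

list.clear() returns None

NoneType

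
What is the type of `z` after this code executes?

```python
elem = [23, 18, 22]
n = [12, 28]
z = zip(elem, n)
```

zip() returns a zip iterator object

zip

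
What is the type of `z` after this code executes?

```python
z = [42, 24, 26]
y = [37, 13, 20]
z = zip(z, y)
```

zip() returns a zip iterator object

zip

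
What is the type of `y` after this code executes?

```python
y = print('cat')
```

print() returns None

NoneType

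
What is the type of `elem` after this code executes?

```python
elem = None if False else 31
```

Ternary: condition is False, else branch (31) taken → int

int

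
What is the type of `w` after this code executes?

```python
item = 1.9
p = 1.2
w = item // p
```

float // float returns float (floor division preserves float type)

float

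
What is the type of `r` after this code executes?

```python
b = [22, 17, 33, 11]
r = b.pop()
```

list.pop() returns the popped element (int here)

int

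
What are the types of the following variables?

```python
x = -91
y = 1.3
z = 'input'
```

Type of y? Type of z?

y is float; z is str

float, str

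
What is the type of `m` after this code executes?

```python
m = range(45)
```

range() returns a range object

range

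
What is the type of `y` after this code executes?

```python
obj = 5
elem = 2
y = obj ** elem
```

int ** positive int returns int (5 ** 2 = 25)

int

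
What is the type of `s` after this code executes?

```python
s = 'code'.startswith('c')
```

str.startswith() returns bool

bool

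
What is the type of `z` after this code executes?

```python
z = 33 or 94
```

'or' returns the first truthy value (33, which is int)

int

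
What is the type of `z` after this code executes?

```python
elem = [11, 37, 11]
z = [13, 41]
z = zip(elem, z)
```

zip() returns a zip iterator object

zip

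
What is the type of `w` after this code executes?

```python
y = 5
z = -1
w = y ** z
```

int ** negative int returns float

float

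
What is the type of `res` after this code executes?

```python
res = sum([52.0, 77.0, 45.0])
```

sum() of floats returns float

float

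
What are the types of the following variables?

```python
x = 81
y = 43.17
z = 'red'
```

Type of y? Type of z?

y is float; z is str

float, str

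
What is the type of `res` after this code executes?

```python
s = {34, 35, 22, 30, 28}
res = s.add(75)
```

set.add() returns None (mutates in place)

NoneType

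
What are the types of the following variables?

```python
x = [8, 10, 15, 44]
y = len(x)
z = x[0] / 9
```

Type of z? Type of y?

int / int returns float; len() returns int

float, int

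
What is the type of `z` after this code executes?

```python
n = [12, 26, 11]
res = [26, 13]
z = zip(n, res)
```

zip() returns a zip iterator object

zip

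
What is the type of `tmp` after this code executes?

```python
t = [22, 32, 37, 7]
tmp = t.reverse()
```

list.reverse() returns None

NoneType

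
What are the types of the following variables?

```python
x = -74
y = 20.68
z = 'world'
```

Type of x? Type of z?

x is int; z is str

int, str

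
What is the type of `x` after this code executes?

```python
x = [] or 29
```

'or' returns first truthy value (29, which is int)

int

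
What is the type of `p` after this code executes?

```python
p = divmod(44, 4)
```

divmod() returns a tuple (quotient, remainder)

tuple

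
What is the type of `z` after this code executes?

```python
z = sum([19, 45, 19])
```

sum() of ints returns int

int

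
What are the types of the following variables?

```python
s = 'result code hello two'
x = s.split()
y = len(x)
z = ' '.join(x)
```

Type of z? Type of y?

str.join() returns str; len() returns int

str, int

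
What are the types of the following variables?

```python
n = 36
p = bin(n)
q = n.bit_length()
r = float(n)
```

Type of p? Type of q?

bin() returns str; int.bit_length() returns int

str, int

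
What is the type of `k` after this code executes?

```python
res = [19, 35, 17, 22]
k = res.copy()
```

list.copy() returns list

list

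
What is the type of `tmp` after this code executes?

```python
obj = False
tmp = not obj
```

'not' always returns bool

bool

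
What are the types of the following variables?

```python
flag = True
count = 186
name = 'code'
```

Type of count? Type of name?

count is int; name is str

int, str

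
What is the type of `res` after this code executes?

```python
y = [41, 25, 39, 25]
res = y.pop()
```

list.pop() returns the popped element (int here)

int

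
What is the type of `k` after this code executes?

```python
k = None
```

None has type NoneType

NoneType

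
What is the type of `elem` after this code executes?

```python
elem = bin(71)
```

bin() returns str representation

str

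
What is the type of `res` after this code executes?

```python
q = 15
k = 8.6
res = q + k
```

int + float returns float (15 + 8.6 = 23.6)

float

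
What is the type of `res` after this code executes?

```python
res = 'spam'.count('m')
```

str.count() returns int

int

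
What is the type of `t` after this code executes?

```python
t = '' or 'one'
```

'or' returns first truthy value ('one', which is str)

str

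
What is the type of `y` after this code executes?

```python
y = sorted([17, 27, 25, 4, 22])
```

sorted() always returns list

list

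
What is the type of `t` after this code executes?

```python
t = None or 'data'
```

'or' with None returns the other value ('data', str)

str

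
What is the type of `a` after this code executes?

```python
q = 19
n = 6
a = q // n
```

int // int returns int (19 // 6 = 3)

int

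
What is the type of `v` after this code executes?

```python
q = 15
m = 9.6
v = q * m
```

int * float returns float (15 * 9.6 = 144.0)

float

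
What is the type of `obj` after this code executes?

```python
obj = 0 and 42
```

'and' returns the first falsy value (0, which is int)

int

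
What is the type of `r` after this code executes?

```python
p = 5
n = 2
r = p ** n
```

int ** positive int returns int (5 ** 2 = 25)

int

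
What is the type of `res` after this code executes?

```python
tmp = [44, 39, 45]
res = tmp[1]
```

Indexing a list of ints returns int (tmp[1] = 39)

int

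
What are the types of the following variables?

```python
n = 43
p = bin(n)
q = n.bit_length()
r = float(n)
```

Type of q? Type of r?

int.bit_length() returns int; float() returns float

int, float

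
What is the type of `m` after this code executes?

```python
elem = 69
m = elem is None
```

'is' comparison returns bool

bool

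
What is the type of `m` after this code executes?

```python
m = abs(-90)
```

abs() of int returns int

int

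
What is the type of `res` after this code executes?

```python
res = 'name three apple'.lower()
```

str.lower() returns str

str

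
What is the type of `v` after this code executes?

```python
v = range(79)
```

range() returns a range object

range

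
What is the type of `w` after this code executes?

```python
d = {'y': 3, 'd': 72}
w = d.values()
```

.values() returns a dict_values view object

dict_values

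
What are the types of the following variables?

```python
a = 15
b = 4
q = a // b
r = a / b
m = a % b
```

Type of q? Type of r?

int // int returns int; int / int returns float

int, float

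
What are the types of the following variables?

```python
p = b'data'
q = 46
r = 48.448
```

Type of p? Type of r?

p is bytes; r is float

bytes, float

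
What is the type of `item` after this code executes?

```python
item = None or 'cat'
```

'or' with None returns the other value ('cat', str)

str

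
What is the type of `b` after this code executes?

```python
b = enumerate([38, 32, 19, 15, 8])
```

enumerate() returns an enumerate iterator object

enumerate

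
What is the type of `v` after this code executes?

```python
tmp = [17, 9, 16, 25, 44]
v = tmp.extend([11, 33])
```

list.extend() returns None

NoneType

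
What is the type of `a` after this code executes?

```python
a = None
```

None has type NoneType

NoneType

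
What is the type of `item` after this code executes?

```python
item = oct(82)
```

oct() returns str representation

str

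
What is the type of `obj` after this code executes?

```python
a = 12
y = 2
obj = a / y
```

int / int always returns float in Python 3 (12 / 2 = 6)

float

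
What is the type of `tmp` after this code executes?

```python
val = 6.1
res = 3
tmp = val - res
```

float - int returns float (6.1 - 3 = 3.1)

float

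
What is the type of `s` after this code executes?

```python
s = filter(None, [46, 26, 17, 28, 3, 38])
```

filter() returns a filter iterator object

filter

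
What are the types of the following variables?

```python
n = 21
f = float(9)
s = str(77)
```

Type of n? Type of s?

n is int; s is str

int, str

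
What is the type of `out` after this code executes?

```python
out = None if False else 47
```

Ternary: condition is False, else branch (47) taken → int

int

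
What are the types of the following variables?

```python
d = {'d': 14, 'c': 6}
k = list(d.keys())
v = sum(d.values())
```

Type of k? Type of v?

list(...) returns list; sum of int values returns int

list, int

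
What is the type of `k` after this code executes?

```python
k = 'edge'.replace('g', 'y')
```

str.replace() returns str

str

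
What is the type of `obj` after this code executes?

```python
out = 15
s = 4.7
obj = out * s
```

int * float returns float (15 * 4.7 = 70.5)

float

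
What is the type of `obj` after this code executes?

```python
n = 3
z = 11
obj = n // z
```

int // int returns int (3 // 11 = 0)

int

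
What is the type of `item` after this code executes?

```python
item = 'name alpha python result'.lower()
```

str.lower() returns str

str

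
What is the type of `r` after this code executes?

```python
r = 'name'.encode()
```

str.encode() returns bytes

bytes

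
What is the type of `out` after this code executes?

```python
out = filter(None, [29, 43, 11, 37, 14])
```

filter() returns a filter iterator object

filter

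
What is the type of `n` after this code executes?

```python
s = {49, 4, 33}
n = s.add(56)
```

set.add() returns None (mutates in place)

NoneType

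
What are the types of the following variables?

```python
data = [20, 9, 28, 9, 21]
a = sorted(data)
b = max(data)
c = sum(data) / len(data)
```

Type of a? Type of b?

sorted() returns list; max of ints returns int

list, int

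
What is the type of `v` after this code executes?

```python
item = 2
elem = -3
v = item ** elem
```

int ** negative int returns float

float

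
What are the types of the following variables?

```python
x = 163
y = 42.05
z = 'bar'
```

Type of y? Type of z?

y is float; z is str

float, str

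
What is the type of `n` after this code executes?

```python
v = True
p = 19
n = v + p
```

bool + int returns int (True is 1, so 1 + 19 = 20)

int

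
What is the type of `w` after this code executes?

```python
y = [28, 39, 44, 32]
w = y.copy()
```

list.copy() returns list

list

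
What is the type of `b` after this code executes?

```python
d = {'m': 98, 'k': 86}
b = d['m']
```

Accessing dict[str, int] with key 'm' returns int value 98

int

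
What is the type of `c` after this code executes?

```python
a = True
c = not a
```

'not' always returns bool

bool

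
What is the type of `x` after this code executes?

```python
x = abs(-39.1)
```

abs() of float returns float

float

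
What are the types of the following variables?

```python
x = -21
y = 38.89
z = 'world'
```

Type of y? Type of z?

y is float; z is str

float, str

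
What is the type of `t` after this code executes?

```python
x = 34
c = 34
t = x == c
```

Equality comparison returns bool

bool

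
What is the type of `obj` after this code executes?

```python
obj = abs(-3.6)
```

abs() of float returns float

float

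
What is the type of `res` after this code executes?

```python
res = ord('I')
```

ord() returns int (Unicode code point)

int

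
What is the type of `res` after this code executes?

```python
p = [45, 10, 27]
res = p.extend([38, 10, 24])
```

list.extend() returns None

NoneType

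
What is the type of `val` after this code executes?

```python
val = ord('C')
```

ord() returns int (Unicode code point)

int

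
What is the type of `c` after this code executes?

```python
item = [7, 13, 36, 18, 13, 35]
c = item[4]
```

Indexing a list of ints returns int (item[4] = 13)

int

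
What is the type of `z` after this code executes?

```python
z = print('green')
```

print() returns None

NoneType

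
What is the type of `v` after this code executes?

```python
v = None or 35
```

'or' with None returns the other value (35, int)

int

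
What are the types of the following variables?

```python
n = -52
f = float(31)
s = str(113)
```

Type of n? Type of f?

n is int; f is float

int, float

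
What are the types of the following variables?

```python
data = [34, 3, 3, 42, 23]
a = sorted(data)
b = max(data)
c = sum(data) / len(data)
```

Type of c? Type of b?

int / int returns float; max of ints returns int

float, int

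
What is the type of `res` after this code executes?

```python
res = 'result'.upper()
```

str.upper() returns str

str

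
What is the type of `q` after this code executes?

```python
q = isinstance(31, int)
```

isinstance() returns bool

bool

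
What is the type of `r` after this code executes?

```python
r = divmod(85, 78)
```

divmod() returns a tuple (quotient, remainder)

tuple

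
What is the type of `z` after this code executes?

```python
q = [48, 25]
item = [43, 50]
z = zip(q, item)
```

zip() returns a zip iterator object

zip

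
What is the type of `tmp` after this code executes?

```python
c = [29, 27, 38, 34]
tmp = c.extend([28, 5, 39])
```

list.extend() returns None

NoneType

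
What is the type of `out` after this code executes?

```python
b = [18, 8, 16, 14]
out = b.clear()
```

list.clear() returns None

NoneType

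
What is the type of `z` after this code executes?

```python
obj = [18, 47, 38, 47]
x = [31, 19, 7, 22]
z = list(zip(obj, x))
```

list(zip(...)) returns a list of tuples

list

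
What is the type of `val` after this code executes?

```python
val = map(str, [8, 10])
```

map() returns a map iterator object

map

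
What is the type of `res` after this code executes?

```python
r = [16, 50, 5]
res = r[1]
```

Indexing a list of ints returns int (r[1] = 50)

int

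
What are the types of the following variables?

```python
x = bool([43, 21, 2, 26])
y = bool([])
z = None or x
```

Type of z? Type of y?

None or <bool> returns the bool; bool() returns bool

bool, bool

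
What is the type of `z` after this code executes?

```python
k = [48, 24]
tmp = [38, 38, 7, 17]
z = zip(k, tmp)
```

zip() returns a zip iterator object

zip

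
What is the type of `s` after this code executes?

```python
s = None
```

None has type NoneType

NoneType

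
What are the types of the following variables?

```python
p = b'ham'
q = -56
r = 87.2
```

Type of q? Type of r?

q is int; r is float

int, float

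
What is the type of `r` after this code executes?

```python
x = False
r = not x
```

'not' always returns bool

bool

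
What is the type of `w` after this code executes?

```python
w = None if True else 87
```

Ternary: condition is True, if branch (None) taken → NoneType

NoneType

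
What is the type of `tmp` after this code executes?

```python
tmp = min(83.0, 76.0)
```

min() of floats returns float

float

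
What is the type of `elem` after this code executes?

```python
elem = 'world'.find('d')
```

str.find() returns int (index, or -1)

int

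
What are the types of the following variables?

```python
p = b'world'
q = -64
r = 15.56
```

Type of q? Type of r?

q is int; r is float

int, float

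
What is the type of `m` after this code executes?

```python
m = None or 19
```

'or' with None returns the other value (19, int)

int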